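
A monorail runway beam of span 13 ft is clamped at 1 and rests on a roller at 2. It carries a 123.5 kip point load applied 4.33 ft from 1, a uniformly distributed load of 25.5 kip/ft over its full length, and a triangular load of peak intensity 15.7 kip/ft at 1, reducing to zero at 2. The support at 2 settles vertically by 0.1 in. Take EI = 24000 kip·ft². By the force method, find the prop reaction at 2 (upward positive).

R_2 = 162.7 kip

Remove the prop at 2; the released (primary) structure is a cantilever built in at 1.
Primary-structure tip deflection at 2 by superposition:
  point load 123.5 at a = 4.33: Pa²(3L − a)/(6EI) = 13380/EI
  UDL 25.5: wL⁴/(8EI) = 91038/EI
  triangular load, peak 15.7 at the fixed end: w₀L⁴/(30EI) = 14947/EI
  δ_0 = 119365/EI
Tip deflection under a unit load at 2: L³/(3EI) = 732.3/EI.
With EI = 24000 kip·ft²: δ_0 = 4.9735 ft and δ_{22} = 0.030514 ft/kip.
Compatibility — the beam at 2 must follow the support down by 0.008333 ft: δ_0 − R_2·δ_{22} = 0.008333, so R_2 = (4.9735 − 0.008333)/0.030514 = 162.7 kip.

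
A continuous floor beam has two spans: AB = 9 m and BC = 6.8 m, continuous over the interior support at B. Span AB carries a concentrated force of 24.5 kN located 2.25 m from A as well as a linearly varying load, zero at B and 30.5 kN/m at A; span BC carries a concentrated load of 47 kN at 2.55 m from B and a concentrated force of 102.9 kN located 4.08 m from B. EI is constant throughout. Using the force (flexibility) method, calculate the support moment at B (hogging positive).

M_B = 173.6 kN·m

Release continuity at B by inserting a hinge; the redundant is the internal moment M_B. The primary structure is two simply-supported spans AB and BC.
End slopes at the hinge B, treating each span as simply supported:
  span AB: point load 24.5 at a = 2.25: Pab(L + a)/(6LEI) = 77.52/EI
  span AB: triangular load, peak 30.5: 7w₀L³/(360EI) = 432.3/EI
  span BC: point load 47 at a = 2.55: Pab(L + b)/(6LEI) = 138/EI
  span BC: point load 102.9 at a = 4.08: Pab(L + b)/(6LEI) = 266.5/EI
  relative rotation θ_0 = (509.9 + 404.4)/EI = 914.3/EI
A unit hogging moment at B produces rotation L₁/(3EI) + L₂/(3EI) = 5.267/EI.
Slope continuity at B: θ_0 = M_B·5.267/EI, so M_B = 914.3/5.267 = 173.6 kN·m (hogging).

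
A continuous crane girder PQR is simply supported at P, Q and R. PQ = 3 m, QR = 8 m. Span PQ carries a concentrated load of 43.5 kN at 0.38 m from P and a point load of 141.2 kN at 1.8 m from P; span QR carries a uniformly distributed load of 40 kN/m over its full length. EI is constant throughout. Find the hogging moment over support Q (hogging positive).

Release continuity at Q by inserting a hinge; the redundant is the internal moment M_Q. The primary structure is two simply-supported spans PQ and QR.
Rotations at Q on the released spans (each span's end-slope, ×1/EI):
  span PQ: point load 43.5 at a = 0.38: Pab(L + a)/(6LEI) = 8.132/EI
  span PQ: point load 141.2 at a = 1.8: Pab(L + a)/(6LEI) = 81.33/EI
  span QR: UDL 40: wL³/(24EI) = 853.3/EI
  relative rotation θ_0 = (89.46 + 853.3)/EI = 942.8/EI
A unit hogging moment at Q produces rotation L₁/(3EI) + L₂/(3EI) = 3.667/EI.
Slope continuity at Q: θ_0 = M_Q·3.667/EI, so M_Q = 942.8/3.667 = 257.1 kN·m (hogging).

M_Q = 257.1 kN·m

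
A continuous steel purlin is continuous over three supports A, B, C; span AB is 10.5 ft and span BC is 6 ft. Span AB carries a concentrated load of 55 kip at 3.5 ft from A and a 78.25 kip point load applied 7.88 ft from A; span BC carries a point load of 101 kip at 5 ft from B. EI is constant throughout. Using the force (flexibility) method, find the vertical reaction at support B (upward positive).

Insert a hinge at B; M_B is the redundant, and each span becomes simply supported.
Rotations at B on the released spans (each span's end-slope, ×1/EI):
  span AB: point load 55 at a = 3.5: Pab(L + a)/(6LEI) = 299.4/EI
  span AB: point load 78.25 at a = 7.88: Pab(L + a)/(6LEI) = 471.3/EI
  span BC: point load 101 at a = 5: Pab(L + b)/(6LEI) = 98.19/EI
  relative rotation θ_0 = (770.8 + 98.19)/EI = 869/EI
A unit hogging moment at B produces rotation L₁/(3EI) + L₂/(3EI) = 5.5/EI.
Compatibility: M_B·(L₁+L₂)/(3EI) = θ_0, giving M_B = 158 kip·ft (hogging).
Span AB, ΣM about A with M_B applied at B: R_B^{AB}·10.5 = 809.1 + 158, so R_B^{AB} = 92.11 kip and R_A = 133.2 − 92.11 = 41.14 kip.
Span BC, ΣM about C: R_B^{BC}·6 = 101 + 158, so R_B^{BC} = 43.17 kip and R_C = 101 − 43.17 = 57.83 kip.
R_B = 92.11 + 43.17 = 135.3 kip.

R_B = 135.3 kip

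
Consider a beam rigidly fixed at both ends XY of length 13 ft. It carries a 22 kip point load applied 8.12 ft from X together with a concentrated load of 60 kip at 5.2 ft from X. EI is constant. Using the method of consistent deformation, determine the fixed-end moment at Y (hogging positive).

M_Y = 116.8 kip·ft

Take the two fixed-end moments M_X, M_Y as redundants; the released structure is the simple span XY.
End rotations of the released simple span under the applied load (×1/EI):
  at X: point load 22 at a = 8.12: Pab(L + b)/(6LEI) = 199.8/EI
  at Y: point load 22 at a = 8.12: Pab(L + a)/(6LEI) = 236/EI
  at X: point load 60 at a = 5.2: Pab(L + b)/(6LEI) = 649/EI
  at Y: point load 60 at a = 5.2: Pab(L + a)/(6LEI) = 567.8/EI
  θ_X0 = 848.8/EI,  θ_Y0 = 803.9/EI
Flexibility coefficients: a unit moment at one end gives L/(3EI) there and L/(6EI) at the far end, so f₁₁ = f₂₂ = 4.333/EI and f₁₂ = f₂₁ = 2.167/EI.
Compatibility — zero rotation at each built-in end:
  4.333 M_X + 2.167 M_Y = 848.8
  2.167 M_X + 4.333 M_Y = 803.9
Solving the pair gives M_X = 137.5 kip·ft and M_Y = 116.8 kip·ft (hogging).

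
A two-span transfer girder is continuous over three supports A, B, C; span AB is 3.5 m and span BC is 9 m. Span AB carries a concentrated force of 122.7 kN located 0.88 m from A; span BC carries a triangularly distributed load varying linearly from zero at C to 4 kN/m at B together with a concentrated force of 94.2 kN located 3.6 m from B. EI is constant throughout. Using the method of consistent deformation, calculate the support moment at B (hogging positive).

Release continuity at B by inserting a hinge; the redundant is the internal moment M_B. The primary structure is two simply-supported spans AB and BC.
Rotations at B on the released spans (each span's end-slope, ×1/EI):
  span AB: point load 122.7 at a = 0.88: Pab(L + a)/(6LEI) = 59/EI
  span BC: triangular load, peak 4: w₀L³/(45EI) = 64.8/EI
  span BC: point load 94.2 at a = 3.6: Pab(L + b)/(6LEI) = 488.3/EI
  relative rotation θ_0 = (59 + 553.1)/EI = 612.1/EI
A unit hogging moment at B produces rotation L₁/(3EI) + L₂/(3EI) = 4.167/EI.
Slope continuity at B: θ_0 = M_B·4.167/EI, so M_B = 612.1/4.167 = 146.9 kN·m (hogging).

M_B = 146.9 kN·m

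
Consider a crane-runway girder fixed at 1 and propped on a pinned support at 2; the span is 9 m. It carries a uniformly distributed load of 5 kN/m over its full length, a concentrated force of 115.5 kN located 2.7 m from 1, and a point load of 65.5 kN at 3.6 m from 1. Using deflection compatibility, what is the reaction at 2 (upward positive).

Choose R_2 as the redundant. The primary structure is the cantilever fixed at 1.
Deflection at 2 on the released cantilever, summing each load's contribution:
  UDL 5: wL⁴/(8EI) = 4101/EI
  point load 115.5 at a = 2.7: Pa²(3L − a)/(6EI) = 3410/EI
  point load 65.5 at a = 3.6: Pa²(3L − a)/(6EI) = 3311/EI
  δ_0 = 10821/EI
Flexibility coefficient — unit upward force at 2: δ_{22} = L³/(3EI) = 243/EI.
The prop prevents deflection at 2: R_2 = δ_0/δ_{22} = 10821/243 = 44.53 kN.

R_2 = 44.53 kN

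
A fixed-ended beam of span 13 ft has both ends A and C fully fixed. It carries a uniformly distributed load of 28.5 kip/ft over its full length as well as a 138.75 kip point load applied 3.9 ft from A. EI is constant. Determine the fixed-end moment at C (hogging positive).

M_C = 515 kip·ft

Take the two fixed-end moments M_A, M_C as redundants; the released structure is the simple span AC.
On the primary (simply-supported) span, the end slopes from the loading are:
  at A: UDL 28.5: wL³/(24EI) = 2609/EI
  at C: UDL 28.5: wL³/(24EI) = 2609/EI
  at A: point load 138.75 at a = 3.9: Pab(L + b)/(6LEI) = 1395/EI
  at C: point load 138.75 at a = 3.9: Pab(L + a)/(6LEI) = 1067/EI
  θ_A0 = 4004/EI,  θ_C0 = 3676/EI
Flexibility coefficients: a unit moment at one end gives L/(3EI) there and L/(6EI) at the far end, so f₁₁ = f₂₂ = 4.333/EI and f₁₂ = f₂₁ = 2.167/EI.
Compatibility — zero rotation at each built-in end:
  4.333 M_A + 2.167 M_C = 4004
  2.167 M_A + 4.333 M_C = 3676
Solving the pair gives M_A = 666.5 kip·ft and M_C = 515 kip·ft (hogging).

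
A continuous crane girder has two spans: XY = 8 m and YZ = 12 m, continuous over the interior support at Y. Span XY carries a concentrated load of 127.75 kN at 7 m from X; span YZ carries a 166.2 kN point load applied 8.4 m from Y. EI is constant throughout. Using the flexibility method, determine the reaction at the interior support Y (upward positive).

R_Y = 204.4 kN

Take M_Y as the redundant. Released structure: two simple spans XY and YZ with a hinge at Y.
Rotations at Y on the released spans (each span's end-slope, ×1/EI):
  span XY: point load 127.75 at a = 7: Pab(L + a)/(6LEI) = 279.5/EI
  span YZ: point load 166.2 at a = 8.4: Pab(L + b)/(6LEI) = 1089/EI
  relative rotation θ_0 = (279.5 + 1089)/EI = 1368/EI
A unit hogging moment at Y produces rotation L₁/(3EI) + L₂/(3EI) = 6.667/EI.
Compatibility: M_Y·(L₁+L₂)/(3EI) = θ_0, giving M_Y = 205.3 kN·m (hogging).
Span XY, ΣM about X with M_Y applied at Y: R_Y^{XY}·8 = 894.2 + 205.3, so R_Y^{XY} = 137.4 kN and R_X = 127.8 − 137.4 = -9.689 kN.
Span YZ, ΣM about Z: R_Y^{YZ}·12 = 598.3 + 205.3, so R_Y^{YZ} = 66.96 kN and R_Z = 166.2 − 66.96 = 99.24 kN.
R_Y = 137.4 + 66.96 = 204.4 kN.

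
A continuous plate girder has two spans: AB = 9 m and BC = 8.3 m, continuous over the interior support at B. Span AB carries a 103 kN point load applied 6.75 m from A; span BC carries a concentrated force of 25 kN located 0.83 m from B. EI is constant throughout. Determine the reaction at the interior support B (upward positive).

R_B = 120 kN

Release continuity at B by inserting a hinge; the redundant is the internal moment M_B. The primary structure is two simply-supported spans AB and BC.
Discontinuity in slope at B on the released structure — sum the simple-span end rotations:
  span AB: point load 103 at a = 6.75: Pab(L + a)/(6LEI) = 456.3/EI
  span BC: point load 25 at a = 0.83: Pab(L + b)/(6LEI) = 49.08/EI
  relative rotation θ_0 = (456.3 + 49.08)/EI = 505.3/EI
A unit hogging moment at B produces rotation L₁/(3EI) + L₂/(3EI) = 5.767/EI.
Slope continuity at B: θ_0 = M_B·5.767/EI, so M_B = 505.3/5.767 = 87.63 kN·m (hogging).
Span AB, ΣM about A with M_B applied at B: R_B^{AB}·9 = 695.2 + 87.63, so R_B^{AB} = 86.99 kN and R_A = 103 − 86.99 = 16.01 kN.
Span BC, ΣM about C: R_B^{BC}·8.3 = 186.8 + 87.63, so R_B^{BC} = 33.06 kN and R_C = 25 − 33.06 = -8.058 kN.
R_B = 86.99 + 33.06 = 120 kN.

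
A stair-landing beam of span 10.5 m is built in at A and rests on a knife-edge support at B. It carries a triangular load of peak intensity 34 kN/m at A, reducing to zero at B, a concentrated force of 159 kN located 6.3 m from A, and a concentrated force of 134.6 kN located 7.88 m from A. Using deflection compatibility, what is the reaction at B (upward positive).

R_B = 189.7 kN

Choose R_B as the redundant. The primary structure is the cantilever fixed at A.
Free-end deflection of the primary structure under the applied loading (downward +):
  triangular load, peak 34 at the fixed end: w₀L⁴/(30EI) = 13776/EI
  point load 159 at a = 6.3: Pa²(3L − a)/(6EI) = 26505/EI
  point load 134.6 at a = 7.88: Pa²(3L − a)/(6EI) = 32902/EI
  δ_0 = 73183/EI
Flexibility coefficient — unit upward force at B: δ_{BB} = L³/(3EI) = 385.9/EI.
Compatibility at B: δ_0 − R_B·δ_{BB} = 0, so R_B = 73183/385.9 = 189.7 kN.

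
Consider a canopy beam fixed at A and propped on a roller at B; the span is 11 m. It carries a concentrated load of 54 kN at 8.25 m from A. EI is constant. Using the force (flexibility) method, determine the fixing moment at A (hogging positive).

Take the reaction at B as the redundant and release it; the primary structure is a cantilever fixed at A.
Deflection at B on the released cantilever, summing each load's contribution:
  point load 54 at a = 8.25: Pa²(3L − a)/(6EI) = 15161/EI
Flexibility coefficient — unit upward force at B: δ_{BB} = L³/(3EI) = 443.7/EI.
Compatibility at B: δ_0 − R_B·δ_{BB} = 0, so R_B = 15161/443.7 = 34.17 kN.
Moment equilibrium about A: M_A = Σ(load moments about A) − R_B·L = 445.5 − 34.17×11 = 69.61 kN·m.

M_A = 69.61 kN·m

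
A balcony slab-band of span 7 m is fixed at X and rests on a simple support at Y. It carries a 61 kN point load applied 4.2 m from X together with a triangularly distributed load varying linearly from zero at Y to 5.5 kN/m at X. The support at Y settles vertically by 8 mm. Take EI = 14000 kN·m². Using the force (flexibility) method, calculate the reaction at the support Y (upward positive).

Take the reaction at Y as the redundant and release it; the primary structure is a cantilever fixed at X.
Free-end deflection of the primary structure under the applied loading (downward +):
  point load 61 at a = 4.2: Pa²(3L − a)/(6EI) = 3013/EI
  triangular load, peak 5.5 at the fixed end: w₀L⁴/(30EI) = 440.2/EI
  δ_0 = 3453/EI
Flexibility coefficient — unit upward force at Y: δ_{YY} = L³/(3EI) = 114.3/EI.
With EI = 14000 kN·m²: δ_0 = 0.24665 m and δ_{YY} = 0.008167 m/kN.
Compatibility — the beam at Y must follow the support down by 0.008 m: δ_0 − R_Y·δ_{YY} = 0.008, so R_Y = (0.24665 − 0.008)/0.008167 = 29.22 kN.

R_Y = 29.22 kN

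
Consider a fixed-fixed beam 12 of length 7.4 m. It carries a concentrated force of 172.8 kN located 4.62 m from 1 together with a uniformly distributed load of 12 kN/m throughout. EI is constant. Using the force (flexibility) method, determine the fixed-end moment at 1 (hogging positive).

Release both end moments; the primary structure is a simply-supported span 12 with redundants M_1 and M_2.
On the primary (simply-supported) span, the end slopes from the loading are:
  at 1: point load 172.8 at a = 4.62: Pab(L + b)/(6LEI) = 508.9/EI
  at 2: point load 172.8 at a = 4.62: Pab(L + a)/(6LEI) = 600.8/EI
  at 1: UDL 12: wL³/(24EI) = 202.6/EI
  at 2: UDL 12: wL³/(24EI) = 202.6/EI
  θ_10 = 711.5/EI,  θ_20 = 803.4/EI
Flexibility coefficients: a unit moment at one end gives L/(3EI) there and L/(6EI) at the far end, so f₁₁ = f₂₂ = 2.467/EI and f₁₂ = f₂₁ = 1.233/EI.
Compatibility — zero rotation at each built-in end:
  2.467 M_1 + 1.233 M_2 = 711.5
  1.233 M_1 + 2.467 M_2 = 803.4
Solving the pair gives M_1 = 167.4 kN·m and M_2 = 242 kN·m (hogging).

M_1 = 167.4 kN·m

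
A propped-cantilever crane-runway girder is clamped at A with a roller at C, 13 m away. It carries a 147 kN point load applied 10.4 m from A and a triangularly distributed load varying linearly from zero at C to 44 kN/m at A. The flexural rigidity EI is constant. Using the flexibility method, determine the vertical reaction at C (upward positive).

R_C = 160.7 kN

Take the reaction at C as the redundant and release it; the primary structure is a cantilever fixed at A.
Free-end deflection of the primary structure under the applied loading (downward +):
  point load 147 at a = 10.4: Pa²(3L − a)/(6EI) = 75788/EI
  triangular load, peak 44 at the fixed end: w₀L⁴/(30EI) = 41889/EI
  δ_0 = 117677/EI
Flexibility coefficient — unit upward force at C: δ_{CC} = L³/(3EI) = 732.3/EI.
Compatibility at C: δ_0 − R_C·δ_{CC} = 0, so R_C = 117677/732.3 = 160.7 kN.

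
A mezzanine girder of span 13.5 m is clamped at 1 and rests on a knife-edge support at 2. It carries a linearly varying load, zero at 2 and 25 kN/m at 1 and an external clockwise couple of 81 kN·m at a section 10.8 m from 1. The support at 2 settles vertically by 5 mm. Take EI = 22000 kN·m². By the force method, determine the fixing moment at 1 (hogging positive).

Take the reaction at 2 as the redundant and release it; the primary structure is a cantilever fixed at 1.
Primary-structure tip deflection at 2 by superposition:
  triangular load, peak 25 at the fixed end: w₀L⁴/(30EI) = 27679/EI
  clockwise couple 81 at a = 10.8: M₀a(2L − a)/(2EI) = 7086/EI
  δ_0 = 34765/EI
Flexibility coefficient — unit upward force at 2: δ_{22} = L³/(3EI) = 820.1/EI.
With EI = 22000 kN·m²: δ_0 = 1.5802 m and δ_{22} = 0.037278 m/kN.
Compatibility — the beam at 2 must follow the support down by 0.005 m: δ_0 − R_2·δ_{22} = 0.005, so R_2 = (1.5802 − 0.005)/0.037278 = 42.26 kN.
Moment equilibrium about 1: M_1 = Σ(load moments about 1) − R_2·L = 840.4 − 42.26×13.5 = 269.9 kN·m.

M_1 = 269.9 kN·m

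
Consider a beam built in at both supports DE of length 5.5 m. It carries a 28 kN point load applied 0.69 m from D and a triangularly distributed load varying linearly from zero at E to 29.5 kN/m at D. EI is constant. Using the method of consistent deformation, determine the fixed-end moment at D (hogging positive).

Release both end moments; the primary structure is a simply-supported span DE with redundants M_D and M_E.
End rotations of the released simple span under the applied load (×1/EI):
  at D: point load 28 at a = 0.69: Pab(L + b)/(6LEI) = 29.03/EI
  at E: point load 28 at a = 0.69: Pab(L + a)/(6LEI) = 17.43/EI
  at D: triangular load, peak 29.5: w₀L³/(45EI) = 109.1/EI
  at E: triangular load, peak 29.5: 7w₀L³/(360EI) = 95.43/EI
  θ_D0 = 138.1/EI,  θ_E0 = 112.9/EI
Flexibility coefficients: a unit moment at one end gives L/(3EI) there and L/(6EI) at the far end, so f₁₁ = f₂₂ = 1.833/EI and f₁₂ = f₂₁ = 0.9167/EI.
Compatibility — zero rotation at each built-in end:
  1.833 M_D + 0.9167 M_E = 138.1
  0.9167 M_D + 1.833 M_E = 112.9
Solving the pair gives M_D = 59.4 kN·m and M_E = 31.87 kN·m (hogging).

M_D = 59.4 kN·m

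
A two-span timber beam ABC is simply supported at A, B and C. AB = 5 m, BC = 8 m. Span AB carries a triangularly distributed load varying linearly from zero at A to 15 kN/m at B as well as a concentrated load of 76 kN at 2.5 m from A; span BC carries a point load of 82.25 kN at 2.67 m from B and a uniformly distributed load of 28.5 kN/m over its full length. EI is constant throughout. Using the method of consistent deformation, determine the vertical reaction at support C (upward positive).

Release continuity at B by inserting a hinge; the redundant is the internal moment M_B. The primary structure is two simply-supported spans AB and BC.
End slopes at the hinge B, treating each span as simply supported:
  span AB: triangular load, peak 15: w₀L³/(45EI) = 41.67/EI
  span AB: point load 76 at a = 2.5: Pab(L + a)/(6LEI) = 118.8/EI
  span BC: point load 82.25 at a = 2.67: Pab(L + b)/(6LEI) = 325.1/EI
  span BC: UDL 28.5: wL³/(24EI) = 608/EI
  relative rotation θ_0 = (160.4 + 933.1)/EI = 1093/EI
A unit hogging moment at B produces rotation L₁/(3EI) + L₂/(3EI) = 4.333/EI.
Compatibility: M_B·(L₁+L₂)/(3EI) = θ_0, giving M_B = 252.3 kN·m (hogging).
Span BC, ΣM about C: R_B^{BC}·8 = 1350 + 252.3, so R_B^{BC} = 200.3 kN and R_C = 310.2 − 200.3 = 109.9 kN.

R_C = 109.9 kN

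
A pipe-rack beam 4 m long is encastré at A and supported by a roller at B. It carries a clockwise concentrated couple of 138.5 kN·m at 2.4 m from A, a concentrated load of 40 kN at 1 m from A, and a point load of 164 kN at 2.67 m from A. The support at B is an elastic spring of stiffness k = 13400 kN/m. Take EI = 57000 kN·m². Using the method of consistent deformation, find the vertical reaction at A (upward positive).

Choose R_B as the redundant. The primary structure is the cantilever fixed at A.
Deflection at B on the released cantilever, summing each load's contribution:
  clockwise couple 138.5 at a = 2.4: M₀a(2L − a)/(2EI) = 930.7/EI
  point load 40 at a = 1: Pa²(3L − a)/(6EI) = 73.33/EI
  point load 164 at a = 2.67: Pa²(3L − a)/(6EI) = 1818/EI
  δ_0 = 2822/EI
Tip deflection under a unit load at B: L³/(3EI) = 21.33/EI.
With EI = 57000 kN·m²: δ_0 = 0.04951 m and δ_{BB} = 0.000374 m/kN.
Compatibility — the spring shortens by R_B/k under the reaction it provides: δ_0 − R_B·δ_{BB} = R_B/k. With 1/k = 0.000075 m/kN, R_B = δ_0 / (δ_{BB} + 1/k) = 0.04951 / (0.000374 + 0.000075) = 110.3 kN.
Vertical equilibrium: R_A = ΣP − R_B = 204 − 110.3 = 93.71 kN.

R_A = 93.71 kN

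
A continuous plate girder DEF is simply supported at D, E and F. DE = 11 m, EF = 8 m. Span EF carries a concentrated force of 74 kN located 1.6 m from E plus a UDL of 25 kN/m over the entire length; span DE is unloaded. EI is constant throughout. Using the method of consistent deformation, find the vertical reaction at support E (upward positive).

R_E = 185.1 kN

Take M_E as the redundant. Released structure: two simple spans DE and EF with a hinge at E.
Discontinuity in slope at E on the released structure — sum the simple-span end rotations:
  span EF: point load 74 at a = 1.6: Pab(L + b)/(6LEI) = 227.3/EI
  span EF: UDL 25: wL³/(24EI) = 533.3/EI
  relative rotation θ_0 = (0 + 760.7)/EI = 760.7/EI
A unit hogging moment at E produces rotation L₁/(3EI) + L₂/(3EI) = 6.333/EI.
Compatibility: M_E·(L₁+L₂)/(3EI) = θ_0, giving M_E = 120.1 kN·m (hogging).
Span DE, ΣM about D with M_E applied at E: R_E^{DE}·11 = 0 + 120.1, so R_E^{DE} = 10.92 kN and R_D = 0 − 10.92 = -10.92 kN.
Span EF, ΣM about F: R_E^{EF}·8 = 1274 + 120.1, so R_E^{EF} = 174.2 kN and R_F = 274 − 174.2 = 99.79 kN.
R_E = 10.92 + 174.2 = 185.1 kN.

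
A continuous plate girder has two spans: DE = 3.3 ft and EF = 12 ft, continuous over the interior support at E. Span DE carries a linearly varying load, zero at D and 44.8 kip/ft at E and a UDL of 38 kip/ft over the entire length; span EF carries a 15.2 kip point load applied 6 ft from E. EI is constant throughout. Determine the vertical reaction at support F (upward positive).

Insert a hinge at E; M_E is the redundant, and each span becomes simply supported.
Rotations at E on the released spans (each span's end-slope, ×1/EI):
  span DE: triangular load, peak 44.8: w₀L³/(45EI) = 35.78/EI
  span DE: UDL 38: wL³/(24EI) = 56.9/EI
  span EF: point load 15.2 at a = 6: Pab(L + b)/(6LEI) = 136.8/EI
  relative rotation θ_0 = (92.68 + 136.8)/EI = 229.5/EI
A unit hogging moment at E produces rotation L₁/(3EI) + L₂/(3EI) = 5.1/EI.
Compatibility: M_E·(L₁+L₂)/(3EI) = θ_0, giving M_E = 45 kip·ft (hogging).
Span EF, ΣM about F: R_E^{EF}·12 = 91.2 + 45, so R_E^{EF} = 11.35 kip and R_F = 15.2 − 11.35 = 3.85 kip.

R_F = 3.85 kip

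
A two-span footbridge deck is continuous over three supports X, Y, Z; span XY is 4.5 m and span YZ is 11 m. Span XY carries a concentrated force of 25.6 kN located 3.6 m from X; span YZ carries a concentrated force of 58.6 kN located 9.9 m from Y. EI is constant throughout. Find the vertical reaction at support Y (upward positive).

Release continuity at Y by inserting a hinge; the redundant is the internal moment M_Y. The primary structure is two simply-supported spans XY and YZ.
Discontinuity in slope at Y on the released structure — sum the simple-span end rotations:
  span XY: point load 25.6 at a = 3.6: Pab(L + a)/(6LEI) = 24.88/EI
  span YZ: point load 58.6 at a = 9.9: Pab(L + b)/(6LEI) = 117/EI
  relative rotation θ_0 = (24.88 + 117)/EI = 141.9/EI
A unit hogging moment at Y produces rotation L₁/(3EI) + L₂/(3EI) = 5.167/EI.
Compatibility: M_Y·(L₁+L₂)/(3EI) = θ_0, giving M_Y = 27.46 kN·m (hogging).
Span XY, ΣM about X with M_Y applied at Y: R_Y^{XY}·4.5 = 92.16 + 27.46, so R_Y^{XY} = 26.58 kN and R_X = 25.6 − 26.58 = -0.9823 kN.
Span YZ, ΣM about Z: R_Y^{YZ}·11 = 64.46 + 27.46, so R_Y^{YZ} = 8.356 kN and R_Z = 58.6 − 8.356 = 50.24 kN.
R_Y = 26.58 + 8.356 = 34.94 kN.

R_Y = 34.94 kN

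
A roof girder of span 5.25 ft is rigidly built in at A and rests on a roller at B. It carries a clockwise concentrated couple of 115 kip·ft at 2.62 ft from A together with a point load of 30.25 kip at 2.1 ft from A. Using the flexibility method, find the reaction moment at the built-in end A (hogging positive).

M_A = 16.28 kip·ft

Remove the prop at B; the released (primary) structure is a cantilever built in at A.
Downward deflection at the released point B due to the loads:
  clockwise couple 115 at a = 2.62: M₀a(2L − a)/(2EI) = 1187/EI
  point load 30.25 at a = 2.1: Pa²(3L − a)/(6EI) = 303.5/EI
  δ_0 = 1491/EI
Flexibility coefficient — unit upward force at B: δ_{BB} = L³/(3EI) = 48.23/EI.
Compatibility at B: δ_0 − R_B·δ_{BB} = 0, so R_B = 1491/48.23 = 30.9 kip.
Moment equilibrium about A: M_A = Σ(load moments about A) − R_B·L = 178.5 − 30.9×5.25 = 16.28 kip·ft.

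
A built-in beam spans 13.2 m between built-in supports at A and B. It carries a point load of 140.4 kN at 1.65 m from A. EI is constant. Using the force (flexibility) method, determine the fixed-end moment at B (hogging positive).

Take the two fixed-end moments M_A, M_B as redundants; the released structure is the simple span AB.
On the primary (simply-supported) span, the end slopes from the loading are:
  at A: point load 140.4 at a = 1.65: Pab(L + b)/(6LEI) = 836.1/EI
  at B: point load 140.4 at a = 1.65: Pab(L + a)/(6LEI) = 501.7/EI
  θ_A0 = 836.1/EI,  θ_B0 = 501.7/EI
Flexibility coefficients: a unit moment at one end gives L/(3EI) there and L/(6EI) at the far end, so f₁₁ = f₂₂ = 4.4/EI and f₁₂ = f₂₁ = 2.2/EI.
Compatibility — zero rotation at each built-in end:
  4.4 M_A + 2.2 M_B = 836.1
  2.2 M_A + 4.4 M_B = 501.7
Solving the pair gives M_A = 177.4 kN·m and M_B = 25.34 kN·m (hogging).

M_B = 25.34 kN·m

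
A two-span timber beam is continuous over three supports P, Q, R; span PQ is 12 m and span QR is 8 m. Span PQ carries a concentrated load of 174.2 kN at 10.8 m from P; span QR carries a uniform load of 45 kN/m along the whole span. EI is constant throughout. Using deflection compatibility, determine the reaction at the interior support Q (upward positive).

R_Q = 389.1 kN

Release continuity at Q by inserting a hinge; the redundant is the internal moment M_Q. The primary structure is two simply-supported spans PQ and QR.
Rotations at Q on the released spans (each span's end-slope, ×1/EI):
  span PQ: point load 174.2 at a = 10.8: Pab(L + a)/(6LEI) = 714.9/EI
  span QR: UDL 45: wL³/(24EI) = 960/EI
  relative rotation θ_0 = (714.9 + 960)/EI = 1675/EI
A unit hogging moment at Q produces rotation L₁/(3EI) + L₂/(3EI) = 6.667/EI.
Slope continuity at Q: θ_0 = M_Q·6.667/EI, so M_Q = 1675/6.667 = 251.2 kN·m (hogging).
Span PQ, ΣM about P with M_Q applied at Q: R_Q^{PQ}·12 = 1881 + 251.2, so R_Q^{PQ} = 177.7 kN and R_P = 174.2 − 177.7 = -3.516 kN.
Span QR, ΣM about R: R_Q^{QR}·8 = 1440 + 251.2, so R_Q^{QR} = 211.4 kN and R_R = 360 − 211.4 = 148.6 kN.
R_Q = 177.7 + 211.4 = 389.1 kN.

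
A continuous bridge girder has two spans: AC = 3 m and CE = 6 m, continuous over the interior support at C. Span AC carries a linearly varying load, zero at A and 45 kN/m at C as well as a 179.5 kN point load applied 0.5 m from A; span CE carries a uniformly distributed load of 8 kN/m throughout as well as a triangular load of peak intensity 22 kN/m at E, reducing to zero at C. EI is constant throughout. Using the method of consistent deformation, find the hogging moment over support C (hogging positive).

Insert a hinge at C; M_C is the redundant, and each span becomes simply supported.
Rotations at C on the released spans (each span's end-slope, ×1/EI):
  span AC: triangular load, peak 45: w₀L³/(45EI) = 27/EI
  span AC: point load 179.5 at a = 0.5: Pab(L + a)/(6LEI) = 43.63/EI
  span CE: UDL 8: wL³/(24EI) = 72/EI
  span CE: triangular load, peak 22: 7w₀L³/(360EI) = 92.4/EI
  relative rotation θ_0 = (70.63 + 164.4)/EI = 235/EI
A unit hogging moment at C produces rotation L₁/(3EI) + L₂/(3EI) = 3/EI.
Compatibility: M_C·(L₁+L₂)/(3EI) = θ_0, giving M_C = 78.34 kN·m (hogging).

M_C = 78.34 kN·m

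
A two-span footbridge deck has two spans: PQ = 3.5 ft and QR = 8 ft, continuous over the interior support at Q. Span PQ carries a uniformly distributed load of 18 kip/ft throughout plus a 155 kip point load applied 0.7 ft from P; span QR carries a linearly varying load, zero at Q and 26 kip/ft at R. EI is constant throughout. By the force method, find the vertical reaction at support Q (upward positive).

R_Q = 134.9 kip

Insert a hinge at Q; M_Q is the redundant, and each span becomes simply supported.
Discontinuity in slope at Q on the released structure — sum the simple-span end rotations:
  span PQ: UDL 18: wL³/(24EI) = 32.16/EI
  span PQ: point load 155 at a = 0.7: Pab(L + a)/(6LEI) = 60.76/EI
  span QR: triangular load, peak 26: 7w₀L³/(360EI) = 258.8/EI
  relative rotation θ_0 = (92.92 + 258.8)/EI = 351.8/EI
A unit hogging moment at Q produces rotation L₁/(3EI) + L₂/(3EI) = 3.833/EI.
Slope continuity at Q: θ_0 = M_Q·3.833/EI, so M_Q = 351.8/3.833 = 91.76 kip·ft (hogging).
Span PQ, ΣM about P with M_Q applied at Q: R_Q^{PQ}·3.5 = 218.8 + 91.76, so R_Q^{PQ} = 88.72 kip and R_P = 218 − 88.72 = 129.3 kip.
Span QR, ΣM about R: R_Q^{QR}·8 = 277.3 + 91.76, so R_Q^{QR} = 46.14 kip and R_R = 104 − 46.14 = 57.86 kip.
R_Q = 88.72 + 46.14 = 134.9 kip.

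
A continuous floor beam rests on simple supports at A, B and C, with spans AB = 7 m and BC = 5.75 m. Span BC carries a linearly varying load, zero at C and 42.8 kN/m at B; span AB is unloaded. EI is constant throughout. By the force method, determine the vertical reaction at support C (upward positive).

Take M_B as the redundant. Released structure: two simple spans AB and BC with a hinge at B.
End slopes at the hinge B, treating each span as simply supported:
  span BC: triangular load, peak 42.8: w₀L³/(45EI) = 180.8/EI
  relative rotation θ_0 = (0 + 180.8)/EI = 180.8/EI
A unit hogging moment at B produces rotation L₁/(3EI) + L₂/(3EI) = 4.25/EI.
Compatibility: M_B·(L₁+L₂)/(3EI) = θ_0, giving M_B = 42.54 kN·m (hogging).
Span BC, ΣM about C: R_B^{BC}·5.75 = 471.7 + 42.54, so R_B^{BC} = 89.43 kN and R_C = 123 − 89.43 = 33.62 kN.

R_C = 33.62 kN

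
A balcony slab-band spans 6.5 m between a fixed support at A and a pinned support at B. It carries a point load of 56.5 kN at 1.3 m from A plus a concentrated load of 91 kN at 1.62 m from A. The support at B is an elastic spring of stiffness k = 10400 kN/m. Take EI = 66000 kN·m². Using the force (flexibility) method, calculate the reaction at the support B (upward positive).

R_B = 10.23 kN

Choose R_B as the redundant. The primary structure is the cantilever fixed at A.
Deflection at B on the released cantilever, summing each load's contribution:
  point load 56.5 at a = 1.3: Pa²(3L − a)/(6EI) = 289.6/EI
  point load 91 at a = 1.62: Pa²(3L − a)/(6EI) = 711.7/EI
  δ_0 = 1001/EI
Tip deflection under a unit load at B: L³/(3EI) = 91.54/EI.
With EI = 66000 kN·m²: δ_0 = 0.015172 m and δ_{BB} = 0.001387 m/kN.
Compatibility — the spring shortens by R_B/k under the reaction it provides: δ_0 − R_B·δ_{BB} = R_B/k. With 1/k = 0.000096 m/kN, R_B = δ_0 / (δ_{BB} + 1/k) = 0.015172 / (0.001387 + 0.000096) = 10.23 kN.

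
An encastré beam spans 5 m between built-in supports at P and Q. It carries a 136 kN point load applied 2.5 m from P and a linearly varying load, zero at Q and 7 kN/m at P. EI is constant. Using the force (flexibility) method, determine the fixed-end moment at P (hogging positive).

M_P = 93.75 kN·m

Release both end moments; the primary structure is a simply-supported span PQ with redundants M_P and M_Q.
Simple-span end rotations at P and Q under the given loads:
  at P: point load 136 at a = 2.5: Pab(L + b)/(6LEI) = 212.5/EI
  at Q: point load 136 at a = 2.5: Pab(L + a)/(6LEI) = 212.5/EI
  at P: triangular load, peak 7: w₀L³/(45EI) = 19.44/EI
  at Q: triangular load, peak 7: 7w₀L³/(360EI) = 17.01/EI
  θ_P0 = 231.9/EI,  θ_Q0 = 229.5/EI
Flexibility coefficients: a unit moment at one end gives L/(3EI) there and L/(6EI) at the far end, so f₁₁ = f₂₂ = 1.667/EI and f₁₂ = f₂₁ = 0.8333/EI.
Compatibility — zero rotation at each built-in end:
  1.667 M_P + 0.8333 M_Q = 231.9
  0.8333 M_P + 1.667 M_Q = 229.5
Solving the pair gives M_P = 93.75 kN·m and M_Q = 90.83 kN·m (hogging).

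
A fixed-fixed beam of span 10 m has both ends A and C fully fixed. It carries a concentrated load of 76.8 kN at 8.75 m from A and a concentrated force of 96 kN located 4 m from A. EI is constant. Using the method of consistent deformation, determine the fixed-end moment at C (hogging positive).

Take the two fixed-end moments M_A, M_C as redundants; the released structure is the simple span AC.
End rotations of the released simple span under the applied load (×1/EI):
  at A: point load 76.8 at a = 8.75: Pab(L + b)/(6LEI) = 157.5/EI
  at C: point load 76.8 at a = 8.75: Pab(L + a)/(6LEI) = 262.5/EI
  at A: point load 96 at a = 4: Pab(L + b)/(6LEI) = 614.4/EI
  at C: point load 96 at a = 4: Pab(L + a)/(6LEI) = 537.6/EI
  θ_A0 = 771.9/EI,  θ_C0 = 800.1/EI
Flexibility coefficients: a unit moment at one end gives L/(3EI) there and L/(6EI) at the far end, so f₁₁ = f₂₂ = 3.333/EI and f₁₂ = f₂₁ = 1.667/EI.
Compatibility — zero rotation at each built-in end:
  3.333 M_A + 1.667 M_C = 771.9
  1.667 M_A + 3.333 M_C = 800.1
Solving the pair gives M_A = 148.7 kN·m and M_C = 165.7 kN·m (hogging).

M_C = 165.7 kN·m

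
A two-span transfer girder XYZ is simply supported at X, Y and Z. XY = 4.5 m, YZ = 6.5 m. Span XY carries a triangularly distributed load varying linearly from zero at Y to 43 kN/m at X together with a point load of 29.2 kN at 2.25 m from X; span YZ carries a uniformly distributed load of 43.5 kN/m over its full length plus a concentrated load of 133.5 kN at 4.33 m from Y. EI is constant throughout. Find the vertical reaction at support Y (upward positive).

R_Y = 324.1 kN

Insert a hinge at Y; M_Y is the redundant, and each span becomes simply supported.
Discontinuity in slope at Y on the released structure — sum the simple-span end rotations:
  span XY: triangular load, peak 43: 7w₀L³/(360EI) = 76.19/EI
  span XY: point load 29.2 at a = 2.25: Pab(L + a)/(6LEI) = 36.96/EI
  span YZ: UDL 43.5: wL³/(24EI) = 497.8/EI
  span YZ: point load 133.5 at a = 4.33: Pab(L + b)/(6LEI) = 278.9/EI
  relative rotation θ_0 = (113.1 + 776.6)/EI = 889.8/EI
A unit hogging moment at Y produces rotation L₁/(3EI) + L₂/(3EI) = 3.667/EI.
Compatibility: M_Y·(L₁+L₂)/(3EI) = θ_0, giving M_Y = 242.7 kN·m (hogging).
Span XY, ΣM about X with M_Y applied at Y: R_Y^{XY}·4.5 = 210.8 + 242.7, so R_Y^{XY} = 100.8 kN and R_X = 126 − 100.8 = 25.17 kN.
Span YZ, ΣM about Z: R_Y^{YZ}·6.5 = 1209 + 242.7, so R_Y^{YZ} = 223.3 kN and R_Z = 416.2 − 223.3 = 193 kN.
R_Y = 100.8 + 223.3 = 324.1 kN.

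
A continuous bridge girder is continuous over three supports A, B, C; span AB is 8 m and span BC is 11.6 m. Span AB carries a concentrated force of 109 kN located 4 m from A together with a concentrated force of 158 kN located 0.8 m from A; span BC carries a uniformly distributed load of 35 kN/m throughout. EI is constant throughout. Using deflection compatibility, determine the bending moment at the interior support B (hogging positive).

Take M_B as the redundant. Released structure: two simple spans AB and BC with a hinge at B.
Rotations at B on the released spans (each span's end-slope, ×1/EI):
  span AB: point load 109 at a = 4: Pab(L + a)/(6LEI) = 436/EI
  span AB: point load 158 at a = 0.8: Pab(L + a)/(6LEI) = 166.8/EI
  span BC: UDL 35: wL³/(24EI) = 2276/EI
  relative rotation θ_0 = (602.8 + 2276)/EI = 2879/EI
A unit hogging moment at B produces rotation L₁/(3EI) + L₂/(3EI) = 6.533/EI.
Slope continuity at B: θ_0 = M_B·6.533/EI, so M_B = 2879/6.533 = 440.7 kN·m (hogging).

M_B = 440.7 kN·m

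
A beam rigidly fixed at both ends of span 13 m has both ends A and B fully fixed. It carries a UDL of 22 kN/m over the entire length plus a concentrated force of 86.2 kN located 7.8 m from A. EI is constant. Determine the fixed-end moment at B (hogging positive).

Take the two fixed-end moments M_A, M_B as redundants; the released structure is the simple span AB.
Simple-span end rotations at A and B under the given loads:
  at A: UDL 22: wL³/(24EI) = 2014/EI
  at B: UDL 22: wL³/(24EI) = 2014/EI
  at A: point load 86.2 at a = 7.8: Pab(L + b)/(6LEI) = 815.8/EI
  at B: point load 86.2 at a = 7.8: Pab(L + a)/(6LEI) = 932.3/EI
  θ_A0 = 2830/EI,  θ_B0 = 2946/EI
Flexibility coefficients: a unit moment at one end gives L/(3EI) there and L/(6EI) at the far end, so f₁₁ = f₂₂ = 4.333/EI and f₁₂ = f₂₁ = 2.167/EI.
Compatibility — zero rotation at each built-in end:
  4.333 M_A + 2.167 M_B = 2830
  2.167 M_A + 4.333 M_B = 2946
Solving the pair gives M_A = 417.4 kN·m and M_B = 471.2 kN·m (hogging).

M_B = 471.2 kN·m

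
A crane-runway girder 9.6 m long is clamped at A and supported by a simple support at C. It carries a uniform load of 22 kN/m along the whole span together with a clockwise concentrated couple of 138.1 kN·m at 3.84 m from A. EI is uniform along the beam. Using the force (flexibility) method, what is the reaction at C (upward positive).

R_C = 93.01 kN

Remove the prop at C; the released (primary) structure is a cantilever built in at A.
Primary-structure tip deflection at C by superposition:
  UDL 22: wL⁴/(8EI) = 23357/EI
  clockwise couple 138.1 at a = 3.84: M₀a(2L − a)/(2EI) = 4073/EI
  δ_0 = 27430/EI
Tip deflection under a unit load at C: L³/(3EI) = 294.9/EI.
The prop prevents deflection at C: R_C = δ_0/δ_{CC} = 27430/294.9 = 93.01 kN.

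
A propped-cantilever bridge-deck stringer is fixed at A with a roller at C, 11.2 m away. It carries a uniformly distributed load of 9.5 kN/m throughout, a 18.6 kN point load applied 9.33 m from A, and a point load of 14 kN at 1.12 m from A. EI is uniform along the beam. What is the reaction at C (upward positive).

R_C = 54.09 kN

Choose R_C as the redundant. The primary structure is the cantilever fixed at A.
Primary-structure tip deflection at C by superposition:
  UDL 9.5: wL⁴/(8EI) = 18686/EI
  point load 18.6 at a = 9.33: Pa²(3L − a)/(6EI) = 6549/EI
  point load 14 at a = 1.12: Pa²(3L − a)/(6EI) = 95.07/EI
  δ_0 = 25330/EI
Flexibility coefficient — unit upward force at C: δ_{CC} = L³/(3EI) = 468.3/EI.
Compatibility at C: δ_0 − R_C·δ_{CC} = 0, so R_C = 25330/468.3 = 54.09 kN.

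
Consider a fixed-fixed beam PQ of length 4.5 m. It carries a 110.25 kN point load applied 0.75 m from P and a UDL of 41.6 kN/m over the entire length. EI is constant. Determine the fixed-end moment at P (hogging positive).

M_P = 127.6 kN·m

Take the two fixed-end moments M_P, M_Q as redundants; the released structure is the simple span PQ.
Simple-span end rotations at P and Q under the given loads:
  at P: point load 110.25 at a = 0.75: Pab(L + b)/(6LEI) = 94.75/EI
  at Q: point load 110.25 at a = 0.75: Pab(L + a)/(6LEI) = 60.29/EI
  at P: UDL 41.6: wL³/(24EI) = 157.9/EI
  at Q: UDL 41.6: wL³/(24EI) = 157.9/EI
  θ_P0 = 252.7/EI,  θ_Q0 = 218.2/EI
Flexibility coefficients: a unit moment at one end gives L/(3EI) there and L/(6EI) at the far end, so f₁₁ = f₂₂ = 1.5/EI and f₁₂ = f₂₁ = 0.75/EI.
Compatibility — zero rotation at each built-in end:
  1.5 M_P + 0.75 M_Q = 252.7
  0.75 M_P + 1.5 M_Q = 218.2
Solving the pair gives M_P = 127.6 kN·m and M_Q = 81.68 kN·m (hogging).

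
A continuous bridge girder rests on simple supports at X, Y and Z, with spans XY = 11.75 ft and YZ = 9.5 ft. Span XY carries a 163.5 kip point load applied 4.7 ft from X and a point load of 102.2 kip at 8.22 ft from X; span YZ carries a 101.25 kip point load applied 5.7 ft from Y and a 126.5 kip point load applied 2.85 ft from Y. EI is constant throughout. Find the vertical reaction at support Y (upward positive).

R_Y = 354.5 kip

Release continuity at Y by inserting a hinge; the redundant is the internal moment M_Y. The primary structure is two simply-supported spans XY and YZ.
Rotations at Y on the released spans (each span's end-slope, ×1/EI):
  span XY: point load 163.5 at a = 4.7: Pab(L + a)/(6LEI) = 1264/EI
  span XY: point load 102.2 at a = 8.22: Pab(L + a)/(6LEI) = 840/EI
  span YZ: point load 101.25 at a = 5.7: Pab(L + b)/(6LEI) = 511.7/EI
  span YZ: point load 126.5 at a = 2.85: Pab(L + b)/(6LEI) = 679.3/EI
  relative rotation θ_0 = (2104 + 1191)/EI = 3295/EI
A unit hogging moment at Y produces rotation L₁/(3EI) + L₂/(3EI) = 7.083/EI.
Compatibility: M_Y·(L₁+L₂)/(3EI) = θ_0, giving M_Y = 465.2 kip·ft (hogging).
Span XY, ΣM about X with M_Y applied at Y: R_Y^{XY}·11.75 = 1609 + 465.2, so R_Y^{XY} = 176.5 kip and R_X = 265.7 − 176.5 = 89.21 kip.
Span YZ, ΣM about Z: R_Y^{YZ}·9.5 = 1226 + 465.2, so R_Y^{YZ} = 178 kip and R_Z = 227.8 − 178 = 49.73 kip.
R_Y = 176.5 + 178 = 354.5 kip.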